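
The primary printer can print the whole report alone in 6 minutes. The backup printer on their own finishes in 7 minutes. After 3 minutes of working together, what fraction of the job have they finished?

Combined rate: 1/6 + 1/7 = (7 + 6)/42 = 13/42 per minute.
In 3 minutes they complete 3·13/42 = 13/14 of the job.

13/14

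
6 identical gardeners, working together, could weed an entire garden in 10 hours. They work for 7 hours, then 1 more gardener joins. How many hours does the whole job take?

67/7 hours

One gardener does 1/60 of the job per hour.
After 7 hours with 6 gardeners, 7/10 is done (3/10 left).
With 7 gardeners the rate is 7/60, so the rest takes 3/10 ÷ 7/60 = 18/7 hours.
Total = 7 + 18/7 = 67/7 hours.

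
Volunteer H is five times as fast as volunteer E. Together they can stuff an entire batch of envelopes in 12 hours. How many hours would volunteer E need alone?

72 hours

Let volunteer E's rate be r; then volunteer H's rate is 5r, so together (5 + 1)r = 6r = 1/12.
Thus r = 1/72 per hour.
Volunteer E alone: 72 hours; volunteer H alone: 72/5 hours.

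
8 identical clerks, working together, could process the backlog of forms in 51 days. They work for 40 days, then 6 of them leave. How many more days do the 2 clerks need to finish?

One clerk does 1/408 of the job per day.
After 40 days with 8 clerks, 40/51 is done (11/51 left).
With 2 clerks the rate is 2/408 = 1/204, so the rest takes 11/51 ÷ 1/204 = 44 days.

44 days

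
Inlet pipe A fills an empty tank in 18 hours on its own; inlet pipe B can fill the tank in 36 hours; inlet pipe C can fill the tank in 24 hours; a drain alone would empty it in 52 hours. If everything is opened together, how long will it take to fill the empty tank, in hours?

104/11 hours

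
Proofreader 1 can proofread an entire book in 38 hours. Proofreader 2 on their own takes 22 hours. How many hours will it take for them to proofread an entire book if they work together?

209/15 hours

Combined rate: 1/38 + 1/22 = (11 + 19)/418 = 30/418 = 15/209 per hour.
Time = 1 ÷ (15/209) = 209/15 hours.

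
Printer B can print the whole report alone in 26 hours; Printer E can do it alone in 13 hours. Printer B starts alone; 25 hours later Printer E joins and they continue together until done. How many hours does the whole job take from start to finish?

76/3 hours

In 25 hours Printer B does 25/26 of the job, leaving 1/26.
Printer B and Printer E together work at 3/26 per hour, so finishing takes 1/26 ÷ 3/26 = 1/3 hours.
Total time = 25 + 1/3 = 76/3 hours.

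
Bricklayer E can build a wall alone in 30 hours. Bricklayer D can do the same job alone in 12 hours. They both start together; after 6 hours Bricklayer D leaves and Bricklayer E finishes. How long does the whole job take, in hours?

In the first 6 hours the combined rate is 7/60, so 7/10 of the job is done, leaving 3/10.
After Bricklayer D leaves the rate is 1/30 per hour; the remaining 3/10 takes 9 hours.
Total = 6 + 9 = 15 hours.

15 hours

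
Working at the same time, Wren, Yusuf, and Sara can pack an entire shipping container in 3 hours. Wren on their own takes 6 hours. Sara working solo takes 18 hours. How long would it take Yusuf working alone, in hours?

9 hours

Combined rate is 1/3 per hour.
Known contribution: 1/6 + 1/18 = (3 + 1)/18 = 4/18 = 2/9 per hour.
So Yusuf's rate is 1/3 − 2/9 = 1/9, meaning 9 hours alone.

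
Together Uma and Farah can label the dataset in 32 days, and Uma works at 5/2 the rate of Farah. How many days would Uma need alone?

Let Farah's rate be r; then Uma's rate is (5/2)r, so together (5/2 + 1)r = (7/2)r = 1/32.
Thus r = 1/112 per day.
Farah alone: 112 days; Uma alone: 224/5 days.

224/5 days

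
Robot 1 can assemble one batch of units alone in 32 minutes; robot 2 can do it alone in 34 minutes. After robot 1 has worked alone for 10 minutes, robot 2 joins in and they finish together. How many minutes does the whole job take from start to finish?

64/3 minutes

In 10 minutes robot 1 does 10/32 = 5/16 of the job, leaving 11/16.
Robot 1 and robot 2 together work at 33/544 per minute, so finishing takes 11/16 ÷ 33/544 = 34/3 minutes.
Total time = 10 + 34/3 = 64/3 minutes.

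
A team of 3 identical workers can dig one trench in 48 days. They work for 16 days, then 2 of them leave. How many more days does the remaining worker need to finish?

96 days

One worker does 1/144 of the job per day.
After 16 days with 3 workers, 1/3 is done (2/3 left).
With 1 worker the rate is 1/144, so the rest takes 2/3 ÷ 1/144 = 96 days.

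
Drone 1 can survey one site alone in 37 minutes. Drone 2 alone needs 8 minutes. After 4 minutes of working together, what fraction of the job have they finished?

Combined rate: 1/37 + 1/8 = (8 + 37)/296 = 45/296 per minute.
In 4 minutes they complete 4·45/296 = 45/74 of the job.

45/74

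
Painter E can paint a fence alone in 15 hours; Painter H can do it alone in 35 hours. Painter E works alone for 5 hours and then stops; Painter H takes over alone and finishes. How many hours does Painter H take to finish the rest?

70/3 hours

In 5 hours Painter E does 5/15 = 1/3 of the job, leaving 2/3.
Painter H works at 1/35 per hour, so finishing takes 2/3 ÷ 1/35 = 70/3 hours.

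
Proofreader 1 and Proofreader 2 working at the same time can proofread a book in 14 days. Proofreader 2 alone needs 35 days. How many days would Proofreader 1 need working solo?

70/3 days

Combined rate is 1/14 per day.
Known contribution: 1/35 per day.
So Proofreader 1's rate is 1/14 − 1/35 = 3/70, meaning 70/3 days alone.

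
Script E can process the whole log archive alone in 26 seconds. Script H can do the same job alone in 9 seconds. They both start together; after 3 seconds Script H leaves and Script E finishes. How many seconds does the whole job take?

52/3 seconds

In the first 3 seconds the combined rate is 35/234, so 35/78 of the job is done, leaving 43/78.
After Script H leaves the rate is 1/26 per second; the remaining 43/78 takes 43/3 seconds.
Total = 3 + 43/3 = 52/3 seconds.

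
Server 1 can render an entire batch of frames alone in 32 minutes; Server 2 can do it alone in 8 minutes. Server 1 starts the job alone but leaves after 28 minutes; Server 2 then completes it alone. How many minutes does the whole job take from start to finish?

29 minutes

In 28 minutes Server 1 does 28/32 = 7/8 of the job, leaving 1/8.
Server 2 works at 1/8 per minute, so finishing takes 1/8 ÷ 1/8 = 1 minute.
Total time = 28 + 1 = 29 minutes.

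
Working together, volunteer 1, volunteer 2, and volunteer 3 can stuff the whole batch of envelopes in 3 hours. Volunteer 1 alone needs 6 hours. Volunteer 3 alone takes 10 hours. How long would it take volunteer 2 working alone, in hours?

15 hours

Combined rate is 1/3 per hour.
Known contribution: 1/6 + 1/10 = (5 + 3)/30 = 8/30 = 4/15 per hour.
So volunteer 2's rate is 1/3 − 4/15 = 1/15, meaning 15 hours alone.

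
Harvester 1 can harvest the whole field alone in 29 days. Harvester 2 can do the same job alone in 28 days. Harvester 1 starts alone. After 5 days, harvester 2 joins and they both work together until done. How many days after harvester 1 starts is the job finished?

319/19 days

In the first 5 days harvester 1 alone does 5/29 of the job, leaving 24/29.
Once everyone is working, combined rate: 1/29 + 1/28 = (28 + 29)/812 = 57/812 per day.
Remaining 24/29 at 57/812 per day takes 224/19 days.
Total from the start = 5 + 224/19 = 319/19 days.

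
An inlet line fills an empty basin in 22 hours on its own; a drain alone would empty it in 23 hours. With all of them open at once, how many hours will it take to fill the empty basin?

Net rate = 1/22 − 1/23 = (23 − 22)/506 = 1/506 per hour.
Filling time = 1 ÷ (1/506) = 506 hours.

506 hours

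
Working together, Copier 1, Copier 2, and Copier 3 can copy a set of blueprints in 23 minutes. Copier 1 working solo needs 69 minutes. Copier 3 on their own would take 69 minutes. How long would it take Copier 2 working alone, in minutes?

69 minutes

Combined rate is 1/23 per minute.
Known contribution: 1/69 + 1/69 = (1 + 1)/69 = 2/69 per minute.
So Copier 2's rate is 1/23 − 2/69 = 1/69, meaning 69 minutes alone.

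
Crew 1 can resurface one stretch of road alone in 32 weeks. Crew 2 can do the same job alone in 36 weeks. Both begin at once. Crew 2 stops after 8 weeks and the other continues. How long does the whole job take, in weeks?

In the first 8 weeks the combined rate is 17/288, so 17/36 of the job is done, leaving 19/36.
After crew 2 leaves the rate is 1/32 per week; the remaining 19/36 takes 152/9 weeks.
Total = 8 + 152/9 = 224/9 weeks.

224/9 weeks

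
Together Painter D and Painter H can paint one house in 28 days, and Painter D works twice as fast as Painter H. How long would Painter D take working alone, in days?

42 days

Let Painter H's rate be r; then Painter D's rate is 2r, so together (2 + 1)r = 3r = 1/28.
Thus r = 1/84 per day.
Painter H alone: 84 days; Painter D alone: 42 days.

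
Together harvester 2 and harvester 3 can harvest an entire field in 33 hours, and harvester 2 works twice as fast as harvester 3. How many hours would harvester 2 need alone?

Let harvester 3's rate be r; then harvester 2's rate is 2r, so together (2 + 1)r = 3r = 1/33.
Thus r = 1/99 per hour.
Harvester 3 alone: 99 hours; harvester 2 alone: 99/2 hours.

99/2 hours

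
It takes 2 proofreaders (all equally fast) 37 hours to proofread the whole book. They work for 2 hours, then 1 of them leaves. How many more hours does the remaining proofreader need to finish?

One proofreader does 1/74 of the job per hour.
After 2 hours with 2 proofreaders, 2/37 is done (35/37 left).
With 1 proofreader the rate is 1/74, so the rest takes 35/37 ÷ 1/74 = 70 hours.

70 hours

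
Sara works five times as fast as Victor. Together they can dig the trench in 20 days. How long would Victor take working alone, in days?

Let Victor's rate be r; then Sara's rate is 5r, so together (5 + 1)r = 6r = 1/20.
Thus r = 1/120 per day.
Victor alone: 120 days; Sara alone: 24 days.

120 days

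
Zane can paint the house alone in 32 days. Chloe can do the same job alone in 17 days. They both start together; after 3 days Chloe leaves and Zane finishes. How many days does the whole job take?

In the first 3 days the combined rate is 49/544, so 147/544 of the job is done, leaving 397/544.
After Chloe leaves the rate is 1/32 per day; the remaining 397/544 takes 397/17 days.
Total = 3 + 397/17 = 448/17 days.

448/17 days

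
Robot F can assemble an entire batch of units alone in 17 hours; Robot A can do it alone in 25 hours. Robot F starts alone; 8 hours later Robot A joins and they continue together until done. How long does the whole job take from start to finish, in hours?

187/14 hours

In 8 hours Robot F does 8/17 of the job, leaving 9/17.
Robot F and Robot A together work at 42/425 per hour, so finishing takes 9/17 ÷ 42/425 = 75/14 hours.
Total time = 8 + 75/14 = 187/14 hours.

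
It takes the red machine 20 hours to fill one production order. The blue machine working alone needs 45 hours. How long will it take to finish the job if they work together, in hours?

180/13 hours

Combined rate: 1/20 + 1/45 = (9 + 4)/180 = 13/180 per hour.
Time = 1 ÷ (13/180) = 180/13 hours.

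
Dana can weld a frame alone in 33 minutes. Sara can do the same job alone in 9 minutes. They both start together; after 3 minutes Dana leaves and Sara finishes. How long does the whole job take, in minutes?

90/11 minutes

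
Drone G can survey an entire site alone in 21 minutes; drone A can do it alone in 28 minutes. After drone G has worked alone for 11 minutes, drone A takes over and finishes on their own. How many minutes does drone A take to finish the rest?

In 11 minutes drone G does 11/21 of the job, leaving 10/21.
Drone A works at 1/28 per minute, so finishing takes 10/21 ÷ 1/28 = 40/3 minutes.

40/3 minutes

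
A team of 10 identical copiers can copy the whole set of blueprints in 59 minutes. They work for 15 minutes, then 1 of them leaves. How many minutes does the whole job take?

One copier does 1/590 of the job per minute.
After 15 minutes with 10 copiers, 15/59 is done (44/59 left).
With 9 copiers the rate is 9/590, so the rest takes 44/59 ÷ 9/590 = 440/9 minutes.
Total = 15 + 440/9 = 575/9 minutes.

575/9 minutes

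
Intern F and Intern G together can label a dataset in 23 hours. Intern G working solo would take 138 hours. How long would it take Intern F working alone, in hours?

138/5 hours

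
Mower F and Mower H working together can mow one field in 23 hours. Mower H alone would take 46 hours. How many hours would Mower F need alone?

Combined rate is 1/23 per hour.
Known contribution: 1/46 per hour.
So Mower F's rate is 1/23 − 1/46 = 1/46, meaning 46 hours alone.

46 hours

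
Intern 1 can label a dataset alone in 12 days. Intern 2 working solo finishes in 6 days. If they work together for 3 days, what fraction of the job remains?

Combined rate: 1/12 + 1/6 = (1 + 2)/12 = 3/12 = 1/4 per day.
In 3 days they complete 3·1/4 = 3/4 of the job.
So 1/4 remains.

1/4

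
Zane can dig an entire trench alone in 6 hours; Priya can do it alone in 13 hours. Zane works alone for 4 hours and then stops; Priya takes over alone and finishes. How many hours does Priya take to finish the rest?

In 4 hours Zane does 4/6 = 2/3 of the job, leaving 1/3.
Priya works at 1/13 per hour, so finishing takes 1/3 ÷ 1/13 = 13/3 hours.

13/3 hours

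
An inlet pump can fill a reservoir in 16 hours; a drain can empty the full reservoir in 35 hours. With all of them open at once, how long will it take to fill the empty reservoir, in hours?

Net rate = 1/16 − 1/35 = (35 − 16)/560 = 19/560 per hour.
Filling time = 1 ÷ (19/560) = 560/19 hours.

560/19 hours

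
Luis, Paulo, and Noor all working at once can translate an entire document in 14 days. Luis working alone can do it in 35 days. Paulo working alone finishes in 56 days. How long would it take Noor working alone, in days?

Combined rate is 1/14 per day.
Known contribution: 1/35 + 1/56 = (8 + 5)/280 = 13/280 per day.
So Noor's rate is 1/14 − 13/280 = 1/40, meaning 40 days alone.

40 days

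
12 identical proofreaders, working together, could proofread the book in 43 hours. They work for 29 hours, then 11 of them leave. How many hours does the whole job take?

197 hours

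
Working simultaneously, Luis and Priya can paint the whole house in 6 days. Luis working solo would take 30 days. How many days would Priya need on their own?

15/2 days

Combined rate is 1/6 per day.
Known contribution: 1/30 per day.
So Priya's rate is 1/6 − 1/30 = 2/15, meaning 15/2 days alone.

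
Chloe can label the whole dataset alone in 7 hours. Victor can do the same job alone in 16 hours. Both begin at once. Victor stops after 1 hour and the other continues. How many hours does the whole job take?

105/16 hours

In the first 1 hour the combined rate is 23/112, so 23/112 of the job is done, leaving 89/112.
After Victor leaves the rate is 1/7 per hour; the remaining 89/112 takes 89/16 hours.
Total = 1 + 89/16 = 105/16 hours.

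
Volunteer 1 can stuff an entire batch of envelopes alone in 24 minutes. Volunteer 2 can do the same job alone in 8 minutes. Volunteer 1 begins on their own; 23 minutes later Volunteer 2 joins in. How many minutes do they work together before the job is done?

In the first 23 minutes Volunteer 1 alone does 23/24 of the job, leaving 1/24.
Once everyone is working, combined rate: 1/24 + 1/8 = (1 + 3)/24 = 4/24 = 1/6 per minute.
Remaining 1/24 at 1/6 per minute takes 1/4 minutes.

1/4 minutes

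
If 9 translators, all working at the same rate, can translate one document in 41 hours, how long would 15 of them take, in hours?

Total work is 9·41 = 369 translator-hours.
With 15 translators: 369/15 = 123/5 hours.

123/5 hours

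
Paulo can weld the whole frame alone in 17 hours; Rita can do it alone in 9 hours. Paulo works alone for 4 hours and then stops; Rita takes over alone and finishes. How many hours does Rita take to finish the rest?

117/17 hours

In 4 hours Paulo does 4/17 of the job, leaving 13/17.
Rita works at 1/9 per hour, so finishing takes 13/17 ÷ 1/9 = 117/17 hours.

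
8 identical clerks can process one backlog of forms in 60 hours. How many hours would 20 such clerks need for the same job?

24 hours

Total work is 8·60 = 480 clerk-hours.
With 20 clerks: 480/20 = 24 hours.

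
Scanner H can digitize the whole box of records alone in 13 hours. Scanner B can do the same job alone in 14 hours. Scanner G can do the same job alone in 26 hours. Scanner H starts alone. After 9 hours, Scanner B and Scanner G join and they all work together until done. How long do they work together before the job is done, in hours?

In the first 9 hours Scanner H alone does 9/13 of the job, leaving 4/13.
Once everyone is working, combined rate: 1/13 + 1/14 + 1/26 = (14 + 13 + 7)/182 = 34/182 = 17/91 per hour.
Remaining 4/13 at 17/91 per hour takes 28/17 hours.

28/17 hours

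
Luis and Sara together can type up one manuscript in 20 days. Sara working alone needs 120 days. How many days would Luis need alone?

24 days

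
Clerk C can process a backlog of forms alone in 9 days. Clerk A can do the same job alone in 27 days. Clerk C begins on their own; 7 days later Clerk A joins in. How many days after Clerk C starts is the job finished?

In the first 7 days Clerk C alone does 7/9 of the job, leaving 2/9.
Once everyone is working, combined rate: 1/9 + 1/27 = (3 + 1)/27 = 4/27 per day.
Remaining 2/9 at 4/27 per day takes 3/2 days.
Total from the start = 7 + 3/2 = 17/2 days.

17/2 days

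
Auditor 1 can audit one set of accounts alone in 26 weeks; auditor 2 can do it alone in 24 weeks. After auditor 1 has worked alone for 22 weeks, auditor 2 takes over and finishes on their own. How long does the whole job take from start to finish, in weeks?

In 22 weeks auditor 1 does 22/26 = 11/13 of the job, leaving 2/13.
Auditor 2 works at 1/24 per week, so finishing takes 2/13 ÷ 1/24 = 48/13 weeks.
Total time = 22 + 48/13 = 334/13 weeks.

334/13 weeks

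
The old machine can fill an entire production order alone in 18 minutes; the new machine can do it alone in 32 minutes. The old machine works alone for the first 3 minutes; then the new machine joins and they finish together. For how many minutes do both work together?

48/5 minutes

In 3 minutes the old machine does 3/18 = 1/6 of the job, leaving 5/6.
The old machine and the new machine together work at 25/288 per minute, so finishing takes 5/6 ÷ 25/288 = 48/5 minutes.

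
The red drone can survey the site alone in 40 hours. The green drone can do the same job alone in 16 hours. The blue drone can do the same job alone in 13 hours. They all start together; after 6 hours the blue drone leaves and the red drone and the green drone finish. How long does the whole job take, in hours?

In the first 6 hours the combined rate is 171/1040, so 513/520 of the job is done, leaving 7/520.
After the blue drone leaves the rate is 7/80 per hour; the remaining 7/520 takes 2/13 hours.
Total = 6 + 2/13 = 80/13 hours.

80/13 hours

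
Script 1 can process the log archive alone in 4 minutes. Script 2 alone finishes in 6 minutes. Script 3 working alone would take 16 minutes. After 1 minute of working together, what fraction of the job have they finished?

23/48

Combined rate: 1/4 + 1/6 + 1/16 = (12 + 8 + 3)/48 = 23/48 per minute.
In 1 minute they complete 1·23/48 = 23/48 of the job.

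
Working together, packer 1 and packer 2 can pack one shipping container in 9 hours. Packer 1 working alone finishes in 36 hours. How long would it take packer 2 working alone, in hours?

Combined rate is 1/9 per hour.
Known contribution: 1/36 per hour.
So packer 2's rate is 1/9 − 1/36 = 1/12, meaning 12 hours alone.

12 hours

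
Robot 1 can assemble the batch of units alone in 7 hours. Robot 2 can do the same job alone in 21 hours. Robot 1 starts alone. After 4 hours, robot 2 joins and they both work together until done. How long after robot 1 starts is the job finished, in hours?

In the first 4 hours robot 1 alone does 4/7 of the job, leaving 3/7.
Once everyone is working, combined rate: 1/7 + 1/21 = (3 + 1)/21 = 4/21 per hour.
Remaining 3/7 at 4/21 per hour takes 9/4 hours.
Total from the start = 4 + 9/4 = 25/4 hours.

25/4 hours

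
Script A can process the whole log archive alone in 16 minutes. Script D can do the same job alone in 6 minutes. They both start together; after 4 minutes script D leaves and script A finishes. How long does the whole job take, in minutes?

16/3 minutes

In the first 4 minutes the combined rate is 11/48, so 11/12 of the job is done, leaving 1/12.
After script D leaves the rate is 1/16 per minute; the remaining 1/12 takes 4/3 minutes.
Total = 4 + 4/3 = 16/3 minutes.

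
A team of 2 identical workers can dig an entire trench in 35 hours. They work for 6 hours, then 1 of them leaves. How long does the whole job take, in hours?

64 hours

One worker does 1/70 of the job per hour.
After 6 hours with 2 workers, 6/35 is done (29/35 left).
With 1 worker the rate is 1/70, so the rest takes 29/35 ÷ 1/70 = 58 hours.
Total = 6 + 58 = 64 hours.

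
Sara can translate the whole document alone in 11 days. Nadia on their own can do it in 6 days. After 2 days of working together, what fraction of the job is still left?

Combined rate: 1/11 + 1/6 = (6 + 11)/66 = 17/66 per day.
In 2 days they complete 2·17/66 = 17/33 of the job.
So 16/33 remains.

16/33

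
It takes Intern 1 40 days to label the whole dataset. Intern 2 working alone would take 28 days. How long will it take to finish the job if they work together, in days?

280/17 days

With two workers the combined time is the product over the sum: 40·28/(40+28) = 1120/68 = 280/17 days.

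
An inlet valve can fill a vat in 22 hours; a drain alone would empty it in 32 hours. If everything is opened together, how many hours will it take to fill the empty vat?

352/5 hours

Net rate = 1/22 − 1/32 = (16 − 11)/352 = 5/352 per hour.
Filling time = 1 ÷ (5/352) = 352/5 hours.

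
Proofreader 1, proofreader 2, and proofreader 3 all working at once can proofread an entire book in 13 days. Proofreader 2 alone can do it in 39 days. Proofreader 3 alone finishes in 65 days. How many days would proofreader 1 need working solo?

Combined rate is 1/13 per day.
Known contribution: 1/39 + 1/65 = (5 + 3)/195 = 8/195 per day.
So proofreader 1's rate is 1/13 − 8/195 = 7/195, meaning 195/7 days alone.

195/7 days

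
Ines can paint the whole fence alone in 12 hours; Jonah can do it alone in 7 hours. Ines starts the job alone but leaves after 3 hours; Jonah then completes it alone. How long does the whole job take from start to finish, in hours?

In 3 hours Ines does 3/12 = 1/4 of the job, leaving 3/4.
Jonah works at 1/7 per hour, so finishing takes 3/4 ÷ 1/7 = 21/4 hours.
Total time = 3 + 21/4 = 33/4 hours.

33/4 hours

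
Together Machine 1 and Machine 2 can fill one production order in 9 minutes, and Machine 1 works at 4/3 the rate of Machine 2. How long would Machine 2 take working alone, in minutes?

21 minutes

Let Machine 2's rate be r; then Machine 1's rate is (4/3)r, so together (4/3 + 1)r = (7/3)r = 1/9.
Thus r = 1/21 per minute.
Machine 2 alone: 21 minutes; Machine 1 alone: 63/4 minutes.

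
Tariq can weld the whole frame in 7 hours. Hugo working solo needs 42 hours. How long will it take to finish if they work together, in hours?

6 hours

Combined rate: 1/7 + 1/42 = (6 + 1)/42 = 7/42 = 1/6 per hour.
Time = 1 ÷ (1/6) = 6 hours.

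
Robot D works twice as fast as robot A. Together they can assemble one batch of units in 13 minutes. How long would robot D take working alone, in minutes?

Let robot A's rate be r; then robot D's rate is 2r, so together (2 + 1)r = 3r = 1/13.
Thus r = 1/39 per minute.
Robot A alone: 39 minutes; robot D alone: 39/2 minutes.

39/2 minutes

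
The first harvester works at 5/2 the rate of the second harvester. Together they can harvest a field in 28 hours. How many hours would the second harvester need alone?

Let the second harvester's rate be r; then the first harvester's rate is (5/2)r, so together (5/2 + 1)r = (7/2)r = 1/28.
Thus r = 1/98 per hour.
The second harvester alone: 98 hours; the first harvester alone: 196/5 hours.

98 hours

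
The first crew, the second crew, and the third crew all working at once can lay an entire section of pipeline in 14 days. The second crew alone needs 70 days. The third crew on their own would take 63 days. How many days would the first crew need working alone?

Combined rate is 1/14 per day.
Known contribution: 1/70 + 1/63 = (9 + 10)/630 = 19/630 per day.
So the first crew's rate is 1/14 − 19/630 = 13/315, meaning 315/13 days alone.

315/13 days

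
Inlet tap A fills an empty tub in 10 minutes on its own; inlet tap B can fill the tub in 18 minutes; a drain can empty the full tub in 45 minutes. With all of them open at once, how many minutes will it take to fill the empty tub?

15/2 minutes

Net rate = 1/10 + 1/18 − 1/45 = (9 + 5 − 2)/90 = 12/90 = 2/15 per minute.
Filling time = 1 ÷ (2/15) = 15/2 minutes.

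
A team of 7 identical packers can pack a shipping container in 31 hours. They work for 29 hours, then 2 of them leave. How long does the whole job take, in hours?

159/5 hours

One packer does 1/217 of the job per hour.
After 29 hours with 7 packers, 29/31 is done (2/31 left).
With 5 packers the rate is 5/217, so the rest takes 2/31 ÷ 5/217 = 14/5 hours.
Total = 29 + 14/5 = 159/5 hours.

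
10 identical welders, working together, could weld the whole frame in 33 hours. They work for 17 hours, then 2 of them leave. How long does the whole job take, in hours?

37 hours

One welder does 1/330 of the job per hour.
After 17 hours with 10 welders, 17/33 is done (16/33 left).
With 8 welders the rate is 8/330 = 4/165, so the rest takes 16/33 ÷ 4/165 = 20 hours.
Total = 17 + 20 = 37 hours.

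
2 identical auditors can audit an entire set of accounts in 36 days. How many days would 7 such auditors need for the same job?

72/7 days

Total work is 2·36 = 72 auditor-days.
With 7 auditors: 72/7 days.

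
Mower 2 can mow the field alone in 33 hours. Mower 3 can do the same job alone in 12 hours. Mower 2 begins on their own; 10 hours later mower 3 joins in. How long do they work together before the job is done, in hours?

92/15 hours

In the first 10 hours mower 2 alone does 10/33 of the job, leaving 23/33.
Once everyone is working, combined rate: 1/33 + 1/12 = (4 + 11)/132 = 15/132 = 5/44 per hour.
Remaining 23/33 at 5/44 per hour takes 92/15 hours.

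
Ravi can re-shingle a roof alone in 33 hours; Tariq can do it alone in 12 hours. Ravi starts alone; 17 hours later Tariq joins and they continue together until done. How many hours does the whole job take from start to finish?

319/15 hours

In 17 hours Ravi does 17/33 of the job, leaving 16/33.
Ravi and Tariq together work at 5/44 per hour, so finishing takes 16/33 ÷ 5/44 = 64/15 hours.
Total time = 17 + 64/15 = 319/15 hours.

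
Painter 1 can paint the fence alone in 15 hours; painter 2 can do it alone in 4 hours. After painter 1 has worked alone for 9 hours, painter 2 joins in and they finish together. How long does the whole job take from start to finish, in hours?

195/19 hours

In 9 hours painter 1 does 9/15 = 3/5 of the job, leaving 2/5.
Painter 1 and painter 2 together work at 19/60 per hour, so finishing takes 2/5 ÷ 19/60 = 24/19 hours.
Total time = 9 + 24/19 = 195/19 hours.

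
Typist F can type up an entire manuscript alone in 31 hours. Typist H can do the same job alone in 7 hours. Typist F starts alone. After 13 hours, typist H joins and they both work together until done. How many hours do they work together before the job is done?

In the first 13 hours typist F alone does 13/31 of the job, leaving 18/31.
Once everyone is working, combined rate: 1/31 + 1/7 = (7 + 31)/217 = 38/217 per hour.
Remaining 18/31 at 38/217 per hour takes 63/19 hours.

63/19 hours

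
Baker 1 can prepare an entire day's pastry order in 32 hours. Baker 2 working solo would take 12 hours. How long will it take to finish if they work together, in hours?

Combined rate: 1/32 + 1/12 = (3 + 8)/96 = 11/96 per hour.
Time = 1 ÷ (11/96) = 96/11 hours.

96/11 hours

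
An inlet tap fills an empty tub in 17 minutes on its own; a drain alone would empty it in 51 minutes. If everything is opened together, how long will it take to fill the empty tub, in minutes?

Net rate = 1/17 − 1/51 = (3 − 1)/51 = 2/51 per minute.
Filling time = 1 ÷ (2/51) = 51/2 minutes.

51/2 minutes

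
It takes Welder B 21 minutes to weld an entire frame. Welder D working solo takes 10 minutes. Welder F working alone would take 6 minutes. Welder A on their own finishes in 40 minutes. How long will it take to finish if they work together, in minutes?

56/19 minutes

Combined rate: 1/21 + 1/10 + 1/6 + 1/40 = (40 + 84 + 140 + 21)/840 = 285/840 = 19/56 per minute.
Time = 1 ÷ (19/56) = 56/19 minutes.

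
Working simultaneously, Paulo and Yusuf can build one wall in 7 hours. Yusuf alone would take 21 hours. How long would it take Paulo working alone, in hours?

21/2 hours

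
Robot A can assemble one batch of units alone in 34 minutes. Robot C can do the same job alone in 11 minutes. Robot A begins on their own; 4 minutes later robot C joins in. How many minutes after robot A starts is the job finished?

34/3 minutes

In the first 4 minutes robot A alone does 4/34 = 2/17 of the job, leaving 15/17.
Once everyone is working, combined rate: 1/34 + 1/11 = (11 + 34)/374 = 45/374 per minute.
Remaining 15/17 at 45/374 per minute takes 22/3 minutes.
Total from the start = 4 + 22/3 = 34/3 minutes.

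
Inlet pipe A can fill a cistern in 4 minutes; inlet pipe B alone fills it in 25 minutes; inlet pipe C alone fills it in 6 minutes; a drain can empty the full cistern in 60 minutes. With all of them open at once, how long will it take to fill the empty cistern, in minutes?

25/11 minutes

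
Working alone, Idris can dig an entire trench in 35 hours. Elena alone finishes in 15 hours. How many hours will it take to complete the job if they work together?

21/2 hours

Combined rate: 1/35 + 1/15 = (3 + 7)/105 = 10/105 = 2/21 per hour.
Time = 1 ÷ (2/21) = 21/2 hours.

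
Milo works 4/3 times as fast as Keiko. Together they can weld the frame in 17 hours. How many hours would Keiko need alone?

119/3 hours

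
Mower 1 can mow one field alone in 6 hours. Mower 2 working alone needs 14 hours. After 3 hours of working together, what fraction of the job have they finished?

Combined rate: 1/6 + 1/14 = (7 + 3)/42 = 10/42 = 5/21 per hour.
In 3 hours they complete 3·5/21 = 5/7 of the job.

5/7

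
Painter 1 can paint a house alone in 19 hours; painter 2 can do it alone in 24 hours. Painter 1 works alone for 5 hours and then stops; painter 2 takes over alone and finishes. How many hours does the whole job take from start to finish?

431/19 hours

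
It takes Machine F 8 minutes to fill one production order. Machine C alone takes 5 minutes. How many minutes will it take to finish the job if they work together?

40/13 minutes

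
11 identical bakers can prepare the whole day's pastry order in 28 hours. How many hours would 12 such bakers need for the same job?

77/3 hours

Total work is 11·28 = 308 baker-hours.
With 12 bakers: 308/12 = 77/3 hours.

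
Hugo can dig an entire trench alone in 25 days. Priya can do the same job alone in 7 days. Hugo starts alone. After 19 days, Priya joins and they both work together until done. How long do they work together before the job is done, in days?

In the first 19 days Hugo alone does 19/25 of the job, leaving 6/25.
Once everyone is working, combined rate: 1/25 + 1/7 = (7 + 25)/175 = 32/175 per day.
Remaining 6/25 at 32/175 per day takes 21/16 days.

21/16 days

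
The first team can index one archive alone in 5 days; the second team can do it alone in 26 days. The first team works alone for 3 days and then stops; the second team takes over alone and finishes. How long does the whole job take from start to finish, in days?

67/5 days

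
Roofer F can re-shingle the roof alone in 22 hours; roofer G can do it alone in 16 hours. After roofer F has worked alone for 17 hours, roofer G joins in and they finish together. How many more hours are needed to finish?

40/19 hours

In 17 hours roofer F does 17/22 of the job, leaving 5/22.
Roofer F and roofer G together work at 19/176 per hour, so finishing takes 5/22 ÷ 19/176 = 40/19 hours.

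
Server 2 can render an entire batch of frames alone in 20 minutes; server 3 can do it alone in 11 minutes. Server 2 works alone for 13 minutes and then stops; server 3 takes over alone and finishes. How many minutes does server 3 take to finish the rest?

77/20 minutes

In 13 minutes server 2 does 13/20 of the job, leaving 7/20.
Server 3 works at 1/11 per minute, so finishing takes 7/20 ÷ 1/11 = 77/20 minutes.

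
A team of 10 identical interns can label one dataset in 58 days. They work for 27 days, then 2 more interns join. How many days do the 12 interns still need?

One intern does 1/580 of the job per day.
After 27 days with 10 interns, 27/58 is done (31/58 left).
With 12 interns the rate is 12/580 = 3/145, so the rest takes 31/58 ÷ 3/145 = 155/6 days.

155/6 days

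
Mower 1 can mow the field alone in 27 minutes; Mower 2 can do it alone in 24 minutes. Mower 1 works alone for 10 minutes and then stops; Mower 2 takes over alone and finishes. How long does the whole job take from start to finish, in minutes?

226/9 minutes

In 10 minutes Mower 1 does 10/27 of the job, leaving 17/27.
Mower 2 works at 1/24 per minute, so finishing takes 17/27 ÷ 1/24 = 136/9 minutes.
Total time = 10 + 136/9 = 226/9 minutes.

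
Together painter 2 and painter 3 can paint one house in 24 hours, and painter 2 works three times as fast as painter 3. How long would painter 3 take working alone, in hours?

Let painter 3's rate be r; then painter 2's rate is 3r, so together (3 + 1)r = 4r = 1/24.
Thus r = 1/96 per hour.
Painter 3 alone: 96 hours; painter 2 alone: 32 hours.

96 hours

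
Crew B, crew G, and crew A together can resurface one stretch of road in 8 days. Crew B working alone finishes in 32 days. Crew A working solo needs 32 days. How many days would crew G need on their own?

16 days

Combined rate is 1/8 per day.
Known contribution: 1/32 + 1/32 = (1 + 1)/32 = 2/32 = 1/16 per day.
So crew G's rate is 1/8 − 1/16 = 1/16, meaning 16 days alone.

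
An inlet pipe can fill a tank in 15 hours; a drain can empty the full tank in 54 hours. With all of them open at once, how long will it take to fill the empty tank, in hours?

270/13 hours

Net rate = 1/15 − 1/54 = (18 − 5)/270 = 13/270 per hour.
Filling time = 1 ÷ (13/270) = 270/13 hours.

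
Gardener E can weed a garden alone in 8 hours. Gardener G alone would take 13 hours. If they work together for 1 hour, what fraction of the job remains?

Combined rate: 1/8 + 1/13 = (13 + 8)/104 = 21/104 per hour.
In 1 hour they complete 1·21/104 = 21/104 of the job.
So 83/104 remains.

83/104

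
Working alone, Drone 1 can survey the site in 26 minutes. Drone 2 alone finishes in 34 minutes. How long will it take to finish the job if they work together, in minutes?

221/15 minutes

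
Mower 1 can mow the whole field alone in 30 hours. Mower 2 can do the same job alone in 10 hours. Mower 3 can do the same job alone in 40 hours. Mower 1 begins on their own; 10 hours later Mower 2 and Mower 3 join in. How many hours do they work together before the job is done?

In the first 10 hours Mower 1 alone does 10/30 = 1/3 of the job, leaving 2/3.
Once everyone is working, combined rate: 1/30 + 1/10 + 1/40 = (4 + 12 + 3)/120 = 19/120 per hour.
Remaining 2/3 at 19/120 per hour takes 80/19 hours.

80/19 hours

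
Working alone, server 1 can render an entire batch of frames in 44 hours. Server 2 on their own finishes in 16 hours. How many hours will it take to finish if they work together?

Combined rate: 1/44 + 1/16 = (4 + 11)/176 = 15/176 per hour.
Time = 1 ÷ (15/176) = 176/15 hours.

176/15 hours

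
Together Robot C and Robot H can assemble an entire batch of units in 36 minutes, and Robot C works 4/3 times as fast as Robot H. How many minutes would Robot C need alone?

Let Robot H's rate be r; then Robot C's rate is (4/3)r, so together (4/3 + 1)r = (7/3)r = 1/36.
Thus r = 1/84 per minute.
Robot H alone: 84 minutes; Robot C alone: 63 minutes.

63 minutes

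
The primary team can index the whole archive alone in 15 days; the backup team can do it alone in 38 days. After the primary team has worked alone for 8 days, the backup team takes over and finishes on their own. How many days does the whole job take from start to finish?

386/15 days

In 8 days the primary team does 8/15 of the job, leaving 7/15.
The backup team works at 1/38 per day, so finishing takes 7/15 ÷ 1/38 = 266/15 days.
Total time = 8 + 266/15 = 386/15 days.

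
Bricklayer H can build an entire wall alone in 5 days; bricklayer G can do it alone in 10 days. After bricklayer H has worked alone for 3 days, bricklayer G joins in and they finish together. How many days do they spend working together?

4/3 days

In 3 days bricklayer H does 3/5 of the job, leaving 2/5.
Bricklayer H and bricklayer G together work at 3/10 per day, so finishing takes 2/5 ÷ 3/10 = 4/3 days.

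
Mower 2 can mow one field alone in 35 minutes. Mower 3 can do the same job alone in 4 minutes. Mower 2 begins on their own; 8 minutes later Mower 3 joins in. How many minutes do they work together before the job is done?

In the first 8 minutes Mower 2 alone does 8/35 of the job, leaving 27/35.
Once everyone is working, combined rate: 1/35 + 1/4 = (4 + 35)/140 = 39/140 per minute.
Remaining 27/35 at 39/140 per minute takes 36/13 minutes.

36/13 minutes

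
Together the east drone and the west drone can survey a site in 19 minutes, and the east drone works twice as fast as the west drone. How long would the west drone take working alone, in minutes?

Let the west drone's rate be r; then the east drone's rate is 2r, so together (2 + 1)r = 3r = 1/19.
Thus r = 1/57 per minute.
The west drone alone: 57 minutes; the east drone alone: 57/2 minutes.

57 minutes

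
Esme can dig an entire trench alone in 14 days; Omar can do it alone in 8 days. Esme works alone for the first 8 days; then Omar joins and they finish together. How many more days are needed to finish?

24/11 days

In 8 days Esme does 8/14 = 4/7 of the job, leaving 3/7.
Esme and Omar together work at 11/56 per day, so finishing takes 3/7 ÷ 11/56 = 24/11 days.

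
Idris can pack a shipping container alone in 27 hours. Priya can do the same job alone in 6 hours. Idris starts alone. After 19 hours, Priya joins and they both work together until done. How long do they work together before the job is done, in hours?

In the first 19 hours Idris alone does 19/27 of the job, leaving 8/27.
Once everyone is working, combined rate: 1/27 + 1/6 = (2 + 9)/54 = 11/54 per hour.
Remaining 8/27 at 11/54 per hour takes 16/11 hours.

16/11 hours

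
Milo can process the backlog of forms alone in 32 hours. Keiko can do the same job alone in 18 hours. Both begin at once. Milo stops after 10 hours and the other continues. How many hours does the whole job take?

In the first 10 hours the combined rate is 25/288, so 125/144 of the job is done, leaving 19/144.
After Milo leaves the rate is 1/18 per hour; the remaining 19/144 takes 19/8 hours.
Total = 10 + 19/8 = 99/8 hours.

99/8 hours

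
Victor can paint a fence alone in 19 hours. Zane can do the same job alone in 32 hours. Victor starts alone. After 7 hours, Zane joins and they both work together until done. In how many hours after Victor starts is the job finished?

In the first 7 hours Victor alone does 7/19 of the job, leaving 12/19.
Once everyone is working, combined rate: 1/19 + 1/32 = (32 + 19)/608 = 51/608 per hour.
Remaining 12/19 at 51/608 per hour takes 128/17 hours.
Total from the start = 7 + 128/17 = 247/17 hours.

247/17 hours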